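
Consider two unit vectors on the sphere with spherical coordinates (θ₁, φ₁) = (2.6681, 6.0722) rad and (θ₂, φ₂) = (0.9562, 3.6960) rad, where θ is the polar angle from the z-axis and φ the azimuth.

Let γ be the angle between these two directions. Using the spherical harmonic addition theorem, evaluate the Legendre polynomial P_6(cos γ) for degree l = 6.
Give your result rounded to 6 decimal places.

-0.359752

Term-by-term m-sum for l=6 (normalisation 4π/13 = 0.966644):
  m=-6: +0.001304-0.004143i × -0.141225+0.026407i = -0.000075+0.000619i  (running Σ = -0.000075+0.000619i)
  m=-5: -0.014485+0.025542i × +0.327552+0.126878i = -0.007985+0.006529i  (running Σ = -0.008060+0.007148i)
  m=-4: +0.079062-0.088907i × -0.254596-0.337116i = -0.050101-0.004018i  (running Σ = -0.058161+0.003130i)
  m=-3: -0.253186+0.185751i × +0.012431+0.134109i = -0.028058-0.031646i  (running Σ = -0.086219-0.028515i)
  m=-2: +0.460032-0.206526i × -0.129522+0.260126i = -0.005861+0.146416i  (running Σ = -0.092080+0.117900i)
  m=-1: -0.317354+0.067969i × +0.218916-0.135549i = -0.060261+0.057897i  (running Σ = -0.152341+0.175797i)
  m=0: -0.296630-0.000000i × +0.227502+0.000000i = -0.067484-0.000000i  (running Σ = -0.219825+0.175797i)
  m=1: +0.317354+0.067969i × -0.218916-0.135549i = -0.060261-0.057897i  (running Σ = -0.280086+0.117900i)
  m=2: +0.460032+0.206526i × -0.129522-0.260126i = -0.005861-0.146416i  (running Σ = -0.285947-0.028515i)
  m=3: +0.253186+0.185751i × -0.012431+0.134109i = -0.028058+0.031646i  (running Σ = -0.314005+0.003130i)
  m=4: +0.079062+0.088907i × -0.254596+0.337116i = -0.050101+0.004018i  (running Σ = -0.364106+0.007148i)
  m=5: +0.014485+0.025542i × -0.327552+0.126878i = -0.007985-0.006529i  (running Σ = -0.372091+0.000619i)
  m=6: +0.001304+0.004143i × -0.141225-0.026407i = -0.000075-0.000619i  (running Σ = -0.372166+0.000000i)
Accumulated sum -0.372166+0.000000i; after 4π/(2l+1) scaling, -0.359752+0.000000i ⇒ P_6 = -0.359752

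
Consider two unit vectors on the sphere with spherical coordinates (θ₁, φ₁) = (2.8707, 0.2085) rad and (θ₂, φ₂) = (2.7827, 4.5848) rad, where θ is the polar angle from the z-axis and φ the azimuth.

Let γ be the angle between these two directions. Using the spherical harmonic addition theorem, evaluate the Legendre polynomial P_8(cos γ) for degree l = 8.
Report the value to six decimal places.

-0.356924

Summing Y*_{l m}(θ₁,φ₁)·Y_{l m}(θ₂,φ₂) over m ∈ [−8, 8]; prefactor 4π/(2·8+1) = 0.739198:
  m=-8: Y*=-0.00000 + 0.00001j  Y=0.00006 + 0.00010j  product -0.00000 + 0.00000j
  m=-7: Y*=-0.00002 - 0.00019j  Y=-0.00099 + 0.00080j  product 0.00000 + 0.00000j
  m=-6: Y*=0.00056 + 0.00170j  Y=-0.00619 - 0.00595j  product 0.00001 - 0.00001j
  m=-5: Y*=-0.00592 - 0.01014j  Y=0.02460 - 0.03318j  product -0.00048 - 0.00005j
  m=-4: Y*=0.03833 + 0.04225j  Y=0.12651 + 0.07082j  product 0.00186 + 0.00806j
  m=-3: Y*=-0.16310 - 0.11780j  Y=-0.13471 + 0.33459j  product 0.06139 - 0.03870j
  m=-2: Y*=0.43947 + 0.19468j  Y=-0.55336 - 0.14435j  product -0.21508 - 0.17117j
  m=-1: Y*=-0.61840 - 0.13084j  Y=0.04817 - 0.37551j  product -0.07892 + 0.22591j
  m=+0: Y*=0.06252 + 0.00000j  Y=-0.32601 + 0.00000j  product -0.02038 + 0.00000j
  m=+1: Y*=0.61840 - 0.13084j  Y=-0.04817 - 0.37551j  product -0.07892 - 0.22591j
  m=+2: Y*=0.43947 - 0.19468j  Y=-0.55336 + 0.14435j  product -0.21508 + 0.17117j
  m=+3: Y*=0.16310 - 0.11780j  Y=0.13471 + 0.33459j  product 0.06139 + 0.03870j
  m=+4: Y*=0.03833 - 0.04225j  Y=0.12651 - 0.07082j  product 0.00186 - 0.00806j
  m=+5: Y*=0.00592 - 0.01014j  Y=-0.02460 - 0.03318j  product -0.00048 + 0.00005j
  m=+6: Y*=0.00056 - 0.00170j  Y=-0.00619 + 0.00595j  product 0.00001 + 0.00001j
  m=+7: Y*=0.00002 - 0.00019j  Y=0.00099 + 0.00080j  product 0.00000 - 0.00000j
  m=+8: Y*=-0.00000 - 0.00001j  Y=0.00006 - 0.00010j  product -0.00000 - 0.00000j
Total Σ_m = -0.48285 + 0.00000j. Multiply by 0.739198: -0.35692 + 0.00000j. P_8(cos γ) = -0.356924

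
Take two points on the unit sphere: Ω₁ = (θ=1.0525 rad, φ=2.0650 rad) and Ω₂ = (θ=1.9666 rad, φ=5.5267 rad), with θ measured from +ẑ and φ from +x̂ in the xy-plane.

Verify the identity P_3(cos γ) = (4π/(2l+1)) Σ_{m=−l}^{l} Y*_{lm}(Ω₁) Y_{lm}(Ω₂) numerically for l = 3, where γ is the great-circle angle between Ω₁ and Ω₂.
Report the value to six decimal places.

Term-by-term m-sum for l=3 (normalisation 4π/7 = 1.795196):
  term(m=-3) = -0.051381+0.073441i   from Y*(Ω₁)=+0.272417-0.024086i, Y(Ω₂)=-0.210801+0.250954i
  term(m=-2) = -0.102777+0.076556i   from Y*(Ω₁)=-0.210128-0.319059i, Y(Ω₂)=-0.019387-0.334894i
  term(m=-1) = +0.004634-0.001536i   from Y*(Ω₁)=-0.030242+0.056129i, Y(Ω₂)=-0.055681-0.052551i
  term(m=+0) = -0.106422-0.000000i   from Y*(Ω₁)=-0.327757-0.000000i, Y(Ω₂)=+0.324698+0.000000i
  term(m=+1) = +0.004634+0.001536i   from Y*(Ω₁)=+0.030242+0.056129i, Y(Ω₂)=+0.055681-0.052551i
  term(m=+2) = -0.102777-0.076556i   from Y*(Ω₁)=-0.210128+0.319059i, Y(Ω₂)=-0.019387+0.334894i
  term(m=+3) = -0.051381-0.073441i   from Y*(Ω₁)=-0.272417-0.024086i, Y(Ω₂)=+0.210801+0.250954i
Total Σ_m = -0.405472-0.000000i. Multiply by 1.795196: -0.727902-0.000000i. P_3(cos γ) = -0.727902

-0.727902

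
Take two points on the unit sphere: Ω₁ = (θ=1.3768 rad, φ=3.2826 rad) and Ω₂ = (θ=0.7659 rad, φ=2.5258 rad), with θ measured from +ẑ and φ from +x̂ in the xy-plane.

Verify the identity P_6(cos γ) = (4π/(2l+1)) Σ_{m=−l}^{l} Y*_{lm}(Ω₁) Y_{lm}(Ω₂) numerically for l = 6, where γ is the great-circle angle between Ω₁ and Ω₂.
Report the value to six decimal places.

Expand P_6 via completeness: Σ_{m} conj(Y_{6,m}) at Ω₁ times Y_{6,m} at Ω₂ —
  term(m=-6) = -0.00395 - 0.02277j   from Y*(Ω₁)=0.28586 + 0.32282j, Y(Ω₂)=-0.04560 - 0.02816j
  term(m=-5) = -0.04536 - 0.03394j   from Y*(Ω₁)=-0.22350 - 0.19018j, Y(Ω₂)=0.19266 - 0.01208j
  term(m=-4) = 0.07544 - 0.00867j   from Y*(Ω₁)=-0.16525 - 0.10453j, Y(Ω₂)=-0.30236 + 0.24372j
  term(m=-3) = 0.08403 - 0.09984j   from Y*(Ω₁)=0.28032 + 0.12620j, Y(Ω₂)=0.11591 - 0.40835j
  term(m=-2) = 0.00059 + 0.01024j   from Y*(Ω₁)=0.11344 + 0.03287j, Y(Ω₂)=0.02890 + 0.08190j
  term(m=-1) = -0.07696 - 0.07268j   from Y*(Ω₁)=-0.30328 - 0.04305j, Y(Ω₂)=0.28211 + 0.19961j
  term(m=+0) = 0.01892 + 0.00000j   from Y*(Ω₁)=-0.09668 + 0.00000j, Y(Ω₂)=-0.19565 + 0.00000j
  term(m=+1) = -0.07696 + 0.07268j   from Y*(Ω₁)=0.30328 - 0.04305j, Y(Ω₂)=-0.28211 + 0.19961j
  term(m=+2) = 0.00059 - 0.01024j   from Y*(Ω₁)=0.11344 - 0.03287j, Y(Ω₂)=0.02890 - 0.08190j
  term(m=+3) = 0.08403 + 0.09984j   from Y*(Ω₁)=-0.28032 + 0.12620j, Y(Ω₂)=-0.11591 - 0.40835j
  term(m=+4) = 0.07544 + 0.00867j   from Y*(Ω₁)=-0.16525 + 0.10453j, Y(Ω₂)=-0.30236 - 0.24372j
  term(m=+5) = -0.04536 + 0.03394j   from Y*(Ω₁)=0.22350 - 0.19018j, Y(Ω₂)=-0.19266 - 0.01208j
  term(m=+6) = -0.00395 + 0.02277j   from Y*(Ω₁)=0.28586 - 0.32282j, Y(Ω₂)=-0.04560 + 0.02816j
Σ over m = 0.08649 - 0.00000j; ×(4π/13) → 0.08360 - 0.00000j. Real part: 0.083605

0.083605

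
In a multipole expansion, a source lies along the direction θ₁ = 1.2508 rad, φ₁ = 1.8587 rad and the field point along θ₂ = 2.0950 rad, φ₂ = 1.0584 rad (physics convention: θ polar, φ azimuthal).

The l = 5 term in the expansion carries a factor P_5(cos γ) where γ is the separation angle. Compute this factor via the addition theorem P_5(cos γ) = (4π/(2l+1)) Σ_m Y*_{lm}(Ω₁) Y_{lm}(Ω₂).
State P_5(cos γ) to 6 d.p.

Addition theorem: P_5(cos γ) = (4π/11) Σ_m Y*_{lm}(Ω₁) Y_{lm}(Ω₂), m = −5…5:
  term(m=-5) = (-0.052679, -0.061178)   from Y*(Ω₁)=(-0.354618, 0.046823), Y(Ω₂)=(0.123617, 0.188840)
  term(m=-4) = (0.154403, 0.009214)   from Y*(Ω₁)=(0.152565, 0.342388), Y(Ω₂)=(0.190110, -0.366249)
  term(m=-3) = (0.006731, -0.006155)   from Y*(Ω₁)=(-0.024621, 0.021038), Y(Ω₂)=(-0.281477, 0.009463)
  term(m=-2) = (0.001590, -0.053323)   from Y*(Ω₁)=(0.283302, 0.183918), Y(Ω₂)=(-0.082015, -0.134977)
  term(m=-1) = (0.012547, 0.012927)   from Y*(Ω₁)=(0.015511, -0.052380), Y(Ω₂)=(-0.161676, 0.287419)
  term(m=+0) = (-0.026524, 0.000000)   from Y*(Ω₁)=(0.319703, -0.000000), Y(Ω₂)=(-0.082966, 0.000000)
  term(m=+1) = (0.012547, -0.012927)   from Y*(Ω₁)=(-0.015511, -0.052380), Y(Ω₂)=(0.161676, 0.287419)
  term(m=+2) = (0.001590, 0.053323)   from Y*(Ω₁)=(0.283302, -0.183918), Y(Ω₂)=(-0.082015, 0.134977)
  term(m=+3) = (0.006731, 0.006155)   from Y*(Ω₁)=(0.024621, 0.021038), Y(Ω₂)=(0.281477, 0.009463)
  term(m=+4) = (0.154403, -0.009214)   from Y*(Ω₁)=(0.152565, -0.342388), Y(Ω₂)=(0.190110, 0.366249)
  term(m=+5) = (-0.052679, 0.061178)   from Y*(Ω₁)=(0.354618, 0.046823), Y(Ω₂)=(-0.123617, 0.188840)
Total Σ_m = (0.218661, 0.000000). Multiply by 1.142397: (0.249798, 0.000000). P_5(cos γ) = 0.249798

0.249798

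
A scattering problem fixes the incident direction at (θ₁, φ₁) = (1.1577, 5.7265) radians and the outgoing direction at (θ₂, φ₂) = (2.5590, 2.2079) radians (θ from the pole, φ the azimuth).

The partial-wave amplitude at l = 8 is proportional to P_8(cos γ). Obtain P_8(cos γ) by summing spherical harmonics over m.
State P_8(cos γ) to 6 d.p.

Summing Y*_{l m}(θ₁,φ₁)·Y_{l m}(θ₂,φ₂) over m ∈ [−8, 8]; prefactor 4π/(2·8+1) = 0.739198:
  m=-8: -0.065338+0.246697i × +0.001623+0.004012i = -0.001096+0.000138i  (running Σ = -0.001096+0.000138i)
  m=-7: -0.325795+0.306692i × +0.025440+0.006568i = -0.010303+0.005662i  (running Σ = -0.011398+0.005801i)
  m=-6: -0.308733+0.062107i × +0.076734-0.062183i = -0.019828+0.023964i  (running Σ = -0.031227+0.029764i)
  m=-5: +0.114788+0.042966i × -0.011213-0.255110i = +0.009674-0.029765i  (running Σ = -0.021553-0.000001i)
  m=-4: +0.218056+0.283326i × -0.372037-0.250815i = -0.010062-0.160100i  (running Σ = -0.031615-0.160101i)
  m=-3: +0.004731+0.047510i × -0.438860+0.155495i = -0.009464-0.020114i  (running Σ = -0.041079-0.180215i)
  m=-2: +0.143722-0.291972i × -0.027497+0.089977i = +0.022319+0.020960i  (running Σ = -0.018760-0.159255i)
  m=-1: +0.097259-0.060528i × -0.228326-0.308528i = -0.040882-0.016187i  (running Σ = -0.059642-0.175442i)
  m=0: -0.309042-0.000000i × -0.230075+0.000000i = +0.071103+0.000000i  (running Σ = +0.011461-0.175442i)
  m=1: -0.097259-0.060528i × +0.228326-0.308528i = -0.040882+0.016187i  (running Σ = -0.029420-0.159255i)
  m=2: +0.143722+0.291972i × -0.027497-0.089977i = +0.022319-0.020960i  (running Σ = -0.007102-0.180215i)
  m=3: -0.004731+0.047510i × +0.438860+0.155495i = -0.009464+0.020114i  (running Σ = -0.016565-0.160101i)
  m=4: +0.218056-0.283326i × -0.372037+0.250815i = -0.010062+0.160100i  (running Σ = -0.026628-0.000001i)
  m=5: -0.114788+0.042966i × +0.011213-0.255110i = +0.009674+0.029765i  (running Σ = -0.016954+0.029764i)
  m=6: -0.308733-0.062107i × +0.076734+0.062183i = -0.019828-0.023964i  (running Σ = -0.036782+0.005801i)
  m=7: +0.325795+0.306692i × -0.025440+0.006568i = -0.010303-0.005662i  (running Σ = -0.047085+0.000138i)
  m=8: -0.065338-0.246697i × +0.001623-0.004012i = -0.001096-0.000138i  (running Σ = -0.048180+0.000000i)
Σ over m = -0.048180+0.000000i; ×(4π/17) → -0.035615+0.000000i. Real part: -0.035615

-0.035615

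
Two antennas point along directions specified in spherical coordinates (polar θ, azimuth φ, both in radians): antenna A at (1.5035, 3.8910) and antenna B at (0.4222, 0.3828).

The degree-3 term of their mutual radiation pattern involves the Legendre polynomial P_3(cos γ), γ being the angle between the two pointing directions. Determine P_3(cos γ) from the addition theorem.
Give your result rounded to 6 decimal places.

Expand P_3 via completeness: Σ_{m} conj(Y_{3,m}) at Ω₁ times Y_{3,m} at Ω₂ —
  m=-3: Y*=(0.259740, -0.322894)  Y=(0.011768, -0.026184)  product (-0.005398, -0.010601)
  m=-2: Y*=(0.004920, 0.068236)  Y=(0.112855, -0.108473)  product (0.007957, 0.007167)
  m=-1: Y*=(0.230725, 0.214687)  Y=(0.388243, -0.156331)  product (0.123140, 0.047281)
  m=+0: Y*=(-0.074716, -0.000000)  Y=(0.395026, 0.000000)  product (-0.029515, -0.000000)
  m=+1: Y*=(-0.230725, 0.214687)  Y=(-0.388243, -0.156331)  product (0.123140, -0.047281)
  m=+2: Y*=(0.004920, -0.068236)  Y=(0.112855, 0.108473)  product (0.007957, -0.007167)
  m=+3: Y*=(-0.259740, -0.322894)  Y=(-0.011768, -0.026184)  product (-0.005398, 0.010601)
Accumulated sum (0.221883, -0.000000); after 4π/(2l+1) scaling, (0.398323, -0.000000) ⇒ P_3 = 0.398323

0.398323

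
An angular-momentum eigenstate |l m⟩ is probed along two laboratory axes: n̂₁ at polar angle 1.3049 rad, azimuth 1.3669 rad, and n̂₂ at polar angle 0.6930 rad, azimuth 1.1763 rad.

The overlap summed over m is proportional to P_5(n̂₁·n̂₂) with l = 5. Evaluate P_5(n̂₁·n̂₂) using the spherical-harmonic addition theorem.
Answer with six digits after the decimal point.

Summing Y*_{l m}(θ₁,φ₁)·Y_{l m}(θ₂,φ₂) over m ∈ [−5, 5]; prefactor 4π/(2·5+1) = 1.142397:
  m=-5: Y*=0.33061 + 0.20330j  Y=0.04546 + 0.01931j  product 0.01110 + 0.01563j
  m=-4: Y*=0.22911 - 0.24338j  Y=-0.00135 + 0.18808j  product 0.04546 + 0.04342j
  m=-3: Y*=0.06755 + 0.09630j  Y=-0.36137 + 0.14741j  product -0.03861 - 0.02484j
  m=-2: Y*=0.30175 - 0.13036j  Y=-0.29080 - 0.29289j  product -0.12593 - 0.05047j
  m=-1: Y*=0.00835 + 0.04038j  Y=0.00553 - 0.01329j  product 0.00058 + 0.00011j
  m=+0: Y*=0.32166 + 0.00000j  Y=-0.39241 + 0.00000j  product -0.12622 + 0.00000j
  m=+1: Y*=-0.00835 + 0.04038j  Y=-0.00553 - 0.01329j  product 0.00058 - 0.00011j
  m=+2: Y*=0.30175 + 0.13036j  Y=-0.29080 + 0.29289j  product -0.12593 + 0.05047j
  m=+3: Y*=-0.06755 + 0.09630j  Y=0.36137 + 0.14741j  product -0.03861 + 0.02484j
  m=+4: Y*=0.22911 + 0.24338j  Y=-0.00135 - 0.18808j  product 0.04546 - 0.04342j
  m=+5: Y*=-0.33061 + 0.20330j  Y=-0.04546 + 0.01931j  product 0.01110 - 0.01563j
Σ over m = -0.34099 + 0.00000j; ×(4π/11) → -0.38955 + 0.00000j. Real part: -0.389549

-0.389549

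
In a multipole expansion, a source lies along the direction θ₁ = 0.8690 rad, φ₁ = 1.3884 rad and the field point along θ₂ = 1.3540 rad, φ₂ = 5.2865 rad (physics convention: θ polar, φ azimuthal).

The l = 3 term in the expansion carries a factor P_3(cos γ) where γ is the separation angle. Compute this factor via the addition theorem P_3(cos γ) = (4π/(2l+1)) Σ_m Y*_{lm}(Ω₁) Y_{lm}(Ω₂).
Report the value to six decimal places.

Addition theorem: P_3(cos γ) = (4π/7) Σ_m Y*_{lm}(Ω₁) Y_{lm}(Ω₂), m = −3…3:
  m=-3: -0.096684-0.158695i × -0.384151+0.058663i = +0.046451+0.055291i  (running Σ = +0.046451+0.055291i)
  m=-2: -0.359474+0.137278i × -0.085984+0.191217i = +0.004659-0.080541i  (running Σ = +0.051110-0.025250i)
  m=-1: +0.048525+0.263086i × -0.131753-0.203705i = +0.047198-0.044547i  (running Σ = +0.098308-0.069797i)
  m=0: -0.220697-0.000000i × -0.222243+0.000000i = +0.049048+0.000000i  (running Σ = +0.147357-0.069797i)
  m=1: -0.048525+0.263086i × +0.131753-0.203705i = +0.047198+0.044547i  (running Σ = +0.194555-0.025250i)
  m=2: -0.359474-0.137278i × -0.085984-0.191217i = +0.004659+0.080541i  (running Σ = +0.199214+0.055291i)
  m=3: +0.096684-0.158695i × +0.384151+0.058663i = +0.046451-0.055291i  (running Σ = +0.245665+0.000000i)
Total Σ_m = +0.245665+0.000000i. Multiply by 1.795196: +0.441016+0.000000i. P_3(cos γ) = 0.441016

0.441016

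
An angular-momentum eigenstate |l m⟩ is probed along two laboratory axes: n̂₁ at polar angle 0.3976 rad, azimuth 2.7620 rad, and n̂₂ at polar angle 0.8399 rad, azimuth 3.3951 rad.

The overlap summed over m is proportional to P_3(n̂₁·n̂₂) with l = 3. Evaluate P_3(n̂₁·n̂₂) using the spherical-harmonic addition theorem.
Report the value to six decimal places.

Summing Y*_{l m}(θ₁,φ₁)·Y_{l m}(θ₂,φ₂) over m ∈ [−3, 3]; prefactor 4π/(2·3+1) = 1.795196:
  m=-3: -0.01014 + 0.02200j × -0.12477 + 0.11871j = -0.00135 - 0.00395j  (running Σ = -0.00135 - 0.00395j)
  m=-2: 0.10248 - 0.09724j × 0.33063 - 0.18365j = 0.01602 - 0.05097j  (running Σ = 0.01468 - 0.05492j)
  m=-1: -0.37779 + 0.15071j × -0.28606 + 0.07411j = 0.09690 - 0.07111j  (running Σ = 0.11158 - 0.12603j)
  m=0: 0.43020 + 0.00000j × -0.19230 + 0.00000j = -0.08273 + 0.00000j  (running Σ = 0.02885 - 0.12603j)
  m=1: 0.37779 + 0.15071j × 0.28606 + 0.07411j = 0.09690 + 0.07111j  (running Σ = 0.12575 - 0.05492j)
  m=2: 0.10248 + 0.09724j × 0.33063 + 0.18365j = 0.01602 + 0.05097j  (running Σ = 0.14177 - 0.00395j)
  m=3: 0.01014 + 0.02200j × 0.12477 + 0.11871j = -0.00135 + 0.00395j  (running Σ = 0.14043 - 0.00000j)
Total Σ_m = 0.14043 - 0.00000j. Multiply by 1.795196: 0.25209 - 0.00000j. P_3(cos γ) = 0.252093

0.252093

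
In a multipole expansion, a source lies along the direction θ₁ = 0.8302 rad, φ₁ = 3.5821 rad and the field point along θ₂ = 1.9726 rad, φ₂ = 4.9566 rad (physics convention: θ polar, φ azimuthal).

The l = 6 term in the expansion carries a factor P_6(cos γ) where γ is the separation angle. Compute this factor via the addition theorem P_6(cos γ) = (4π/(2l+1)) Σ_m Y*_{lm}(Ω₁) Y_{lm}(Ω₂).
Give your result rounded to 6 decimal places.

-0.205009

Term-by-term m-sum for l=6 (normalisation 4π/13 = 0.966644):
  m=-6: Y*=-0.06858 + 0.03734j  Y=-0.03093 + 0.29197j  product -0.00878 - 0.02118j
  m=-5: Y*=0.14604 - 0.19957j  Y=-0.40601 - 0.14809j  product -0.08885 + 0.05940j
  m=-4: Y*=-0.08065 + 0.41659j  Y=0.09776 - 0.14477j  product 0.05242 + 0.05240j
  m=-3: Y*=-0.08753 - 0.34384j  Y=-0.17502 - 0.19454j  product -0.05157 + 0.07721j
  m=-2: Y*=-0.04009 - 0.04859j  Y=0.23901 - 0.12700j  product -0.01575 - 0.00652j
  m=-1: Y*=0.33741 + 0.15905j  Y=-0.04244 - 0.17031j  product 0.01277 - 0.06421j
  m=+0: Y*=-0.04376 + 0.00000j  Y=0.28715 + 0.00000j  product -0.01257 + 0.00000j
  m=+1: Y*=-0.33741 + 0.15905j  Y=0.04244 - 0.17031j  product 0.01277 + 0.06421j
  m=+2: Y*=-0.04009 + 0.04859j  Y=0.23901 + 0.12700j  product -0.01575 + 0.00652j
  m=+3: Y*=0.08753 - 0.34384j  Y=0.17502 - 0.19454j  product -0.05157 - 0.07721j
  m=+4: Y*=-0.08065 - 0.41659j  Y=0.09776 + 0.14477j  product 0.05242 - 0.05240j
  m=+5: Y*=-0.14604 - 0.19957j  Y=0.40601 - 0.14809j  product -0.08885 - 0.05940j
  m=+6: Y*=-0.06858 - 0.03734j  Y=-0.03093 - 0.29197j  product -0.00878 + 0.02118j
Accumulated sum -0.21208 + 0.00000j; after 4π/(2l+1) scaling, -0.20501 + 0.00000j ⇒ P_6 = -0.205009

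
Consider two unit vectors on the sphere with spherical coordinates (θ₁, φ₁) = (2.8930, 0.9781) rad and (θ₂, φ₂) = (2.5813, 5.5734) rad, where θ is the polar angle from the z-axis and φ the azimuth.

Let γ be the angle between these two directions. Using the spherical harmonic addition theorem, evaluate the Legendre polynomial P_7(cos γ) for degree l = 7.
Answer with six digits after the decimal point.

-0.261796

Addition theorem: P_7(cos γ) = (4π/15) Σ_m Y*_{lm}(Ω₁) Y_{lm}(Ω₂), m = −7…7:
  term(m=-7) = 0.00000 - 0.00000j   from Y*(Ω₁)=0.00002 + 0.00001j, Y(Ω₂)=0.00152 - 0.00579j
  term(m=-6) = -0.00001 - 0.00001j   from Y*(Ω₁)=-0.00037 + 0.00016j, Y(Ω₂)=0.01565 + 0.03209j
  term(m=-5) = -0.00027 + 0.00040j   from Y*(Ω₁)=0.00066 - 0.00365j, Y(Ω₂)=-0.11894 - 0.05132j
  term(m=-4) = 0.00672 + 0.00340j   from Y*(Ω₁)=0.01723 + 0.01673j, Y(Ω₂)=0.29955 - 0.09347j
  term(m=-3) = 0.01852 - 0.05054j   from Y*(Ω₁)=-0.10837 + 0.02279j, Y(Ω₂)=-0.25760 + 0.41220j
  term(m=-2) = -0.12278 - 0.02929j   from Y*(Ω₁)=0.13069 - 0.32215j, Y(Ω₂)=-0.05470 - 0.35893j
  term(m=-1) = 0.01140 - 0.09690j   from Y*(Ω₁)=0.35691 + 0.52995j, Y(Ω₂)=-0.11583 - 0.09951j
  term(m=+0) = -0.13968 + 0.00000j   from Y*(Ω₁)=-0.33131 + 0.00000j, Y(Ω₂)=0.42158 + 0.00000j
  term(m=+1) = 0.01140 + 0.09690j   from Y*(Ω₁)=-0.35691 + 0.52995j, Y(Ω₂)=0.11583 - 0.09951j
  term(m=+2) = -0.12278 + 0.02929j   from Y*(Ω₁)=0.13069 + 0.32215j, Y(Ω₂)=-0.05470 + 0.35893j
  term(m=+3) = 0.01852 + 0.05054j   from Y*(Ω₁)=0.10837 + 0.02279j, Y(Ω₂)=0.25760 + 0.41220j
  term(m=+4) = 0.00672 - 0.00340j   from Y*(Ω₁)=0.01723 - 0.01673j, Y(Ω₂)=0.29955 + 0.09347j
  term(m=+5) = -0.00027 - 0.00040j   from Y*(Ω₁)=-0.00066 - 0.00365j, Y(Ω₂)=0.11894 - 0.05132j
  term(m=+6) = -0.00001 + 0.00001j   from Y*(Ω₁)=-0.00037 - 0.00016j, Y(Ω₂)=0.01565 - 0.03209j
  term(m=+7) = 0.00000 + 0.00000j   from Y*(Ω₁)=-0.00002 + 0.00001j, Y(Ω₂)=-0.00152 - 0.00579j
Σ over m = -0.31250 - 0.00000j; ×(4π/15) → -0.26180 - 0.00000j. Real part: -0.261796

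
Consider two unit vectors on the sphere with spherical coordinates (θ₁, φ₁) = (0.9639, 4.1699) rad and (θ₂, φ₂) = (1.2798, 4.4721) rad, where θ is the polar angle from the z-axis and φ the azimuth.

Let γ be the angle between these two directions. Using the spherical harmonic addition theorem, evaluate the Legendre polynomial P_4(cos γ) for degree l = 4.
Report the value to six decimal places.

Term-by-term m-sum for l=4 (normalisation 4π/9 = 1.396263):
  m=-4: (-0.113619, -0.166376) × (0.213384, 0.305540) = (0.026590, -0.070217)  (running Σ = (0.026590, -0.070217))
  m=-3: (0.395013, -0.022410) × (0.208372, -0.237163) = (0.076995, -0.098352)  (running Σ = (0.103585, -0.168569))
  m=-2: (-0.134573, 0.254858) × (0.115362, 0.060143) = (-0.030853, 0.021307)  (running Σ = (0.072732, -0.147262))
  m=-1: (0.082742, 0.137258) × (0.075002, -0.306100) = (0.048221, -0.015033)  (running Σ = (0.120953, -0.162294))
  m=0: (-0.323180, -0.000000) × (0.081210, 0.000000) = (-0.026246, -0.000000)  (running Σ = (0.094707, -0.162294))
  m=1: (-0.082742, 0.137258) × (-0.075002, -0.306100) = (0.048221, 0.015033)  (running Σ = (0.142928, -0.147262))
  m=2: (-0.134573, -0.254858) × (0.115362, -0.060143) = (-0.030853, -0.021307)  (running Σ = (0.112075, -0.168569))
  m=3: (-0.395013, -0.022410) × (-0.208372, -0.237163) = (0.076995, 0.098352)  (running Σ = (0.189070, -0.070217))
  m=4: (-0.113619, 0.166376) × (0.213384, -0.305540) = (0.026590, 0.070217)  (running Σ = (0.215660, 0.000000))
Total Σ_m = (0.215660, 0.000000). Multiply by 1.396263: (0.301119, 0.000000). P_4(cos γ) = 0.301119

0.301119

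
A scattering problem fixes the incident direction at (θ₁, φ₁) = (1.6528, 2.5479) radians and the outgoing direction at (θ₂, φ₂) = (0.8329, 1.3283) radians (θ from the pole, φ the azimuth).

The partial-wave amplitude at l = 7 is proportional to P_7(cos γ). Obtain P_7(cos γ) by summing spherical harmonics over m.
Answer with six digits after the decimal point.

-0.293272

Term-by-term m-sum for l=7 (normalisation 4π/15 = 0.837758):
  term(m=-7) = -0.01871 + 0.02299j   from Y*(Ω₁)=0.25800 - 0.41469j, Y(Ω₂)=-0.06021 - 0.00767j
  term(m=-6) = -0.01585 - 0.02666j   from Y*(Ω₁)=0.13710 - 0.06132j, Y(Ω₂)=-0.02386 - 0.20511j
  term(m=-5) = -0.12861 + 0.02409j   from Y*(Ω₁)=-0.32441 - 0.05673j, Y(Ω₂)=0.37207 - 0.13933j
  term(m=-4) = 0.01218 - 0.07268j   from Y*(Ω₁)=-0.12440 - 0.11986j, Y(Ω₂)=0.24116 + 0.35189j
  term(m=-3) = -0.02646 - 0.01505j   from Y*(Ω₁)=0.05861 + 0.27459j, Y(Ω₂)=-0.07210 + 0.08097j
  term(m=-2) = -0.04388 + 0.03714j   from Y*(Ω₁)=-0.06795 + 0.16845j, Y(Ω₂)=0.28003 + 0.14757j
  term(m=-1) = 0.02353 + 0.06422j   from Y*(Ω₁)=0.21720 - 0.14660j, Y(Ω₂)=-0.06267 + 0.25335j
  term(m=+0) = 0.04555 + 0.00000j   from Y*(Ω₁)=0.18412 + 0.00000j, Y(Ω₂)=0.24741 + 0.00000j
  term(m=+1) = 0.02353 - 0.06422j   from Y*(Ω₁)=-0.21720 - 0.14660j, Y(Ω₂)=0.06267 + 0.25335j
  term(m=+2) = -0.04388 - 0.03714j   from Y*(Ω₁)=-0.06795 - 0.16845j, Y(Ω₂)=0.28003 - 0.14757j
  term(m=+3) = -0.02646 + 0.01505j   from Y*(Ω₁)=-0.05861 + 0.27459j, Y(Ω₂)=0.07210 + 0.08097j
  term(m=+4) = 0.01218 + 0.07268j   from Y*(Ω₁)=-0.12440 + 0.11986j, Y(Ω₂)=0.24116 - 0.35189j
  term(m=+5) = -0.12861 - 0.02409j   from Y*(Ω₁)=0.32441 - 0.05673j, Y(Ω₂)=-0.37207 - 0.13933j
  term(m=+6) = -0.01585 + 0.02666j   from Y*(Ω₁)=0.13710 + 0.06132j, Y(Ω₂)=-0.02386 + 0.20511j
  term(m=+7) = -0.01871 - 0.02299j   from Y*(Ω₁)=-0.25800 - 0.41469j, Y(Ω₂)=0.06021 - 0.00767j
Accumulated sum -0.35007 + 0.00000j; after 4π/(2l+1) scaling, -0.29327 + 0.00000j ⇒ P_7 = -0.293272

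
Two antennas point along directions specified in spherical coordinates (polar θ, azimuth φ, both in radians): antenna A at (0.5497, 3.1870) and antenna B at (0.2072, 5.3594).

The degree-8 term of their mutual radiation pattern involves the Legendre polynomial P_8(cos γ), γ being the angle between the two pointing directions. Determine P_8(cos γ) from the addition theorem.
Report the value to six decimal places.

0.107222

Term-by-term m-sum for l=8 (normalisation 4π/17 = 0.739198):
  m=-8: Y*=0.00267 + 0.00102j  Y=0.00000 + 0.00000j  product 0.00000 + 0.00000j
  m=-7: Y*=-0.01774 - 0.00584j  Y=0.00003 + 0.00001j  product -0.00000 - 0.00000j
  m=-6: Y*=0.07302 + 0.02040j  Y=0.00028 - 0.00026j  product 0.00003 - 0.00001j
  m=-5: Y*=-0.20786 - 0.04802j  Y=-0.00031 - 0.00332j  product -0.00009 + 0.00070j
  m=-4: Y*=0.40790 + 0.07491j  Y=-0.01841 - 0.01138j  product -0.00666 - 0.00602j
  m=-3: Y*=-0.49584 - 0.06797j  Y=-0.09622 + 0.03735j  product 0.05025 - 0.01198j
  m=-2: Y*=0.20701 + 0.01885j  Y=-0.09345 + 0.32897j  product -0.02555 + 0.06634j
  m=-1: Y*=0.32344 + 0.01470j  Y=0.40843 + 0.54061j  product 0.12416 + 0.18086j
  m=+0: Y*=-0.32951 + 0.00000j  Y=0.42249 + 0.00000j  product -0.13921 + 0.00000j
  m=+1: Y*=-0.32344 + 0.01470j  Y=-0.40843 + 0.54061j  product 0.12416 - 0.18086j
  m=+2: Y*=0.20701 - 0.01885j  Y=-0.09345 - 0.32897j  product -0.02555 - 0.06634j
  m=+3: Y*=0.49584 - 0.06797j  Y=0.09622 + 0.03735j  product 0.05025 + 0.01198j
  m=+4: Y*=0.40790 - 0.07491j  Y=-0.01841 + 0.01138j  product -0.00666 + 0.00602j
  m=+5: Y*=0.20786 - 0.04802j  Y=0.00031 - 0.00332j  product -0.00009 - 0.00070j
  m=+6: Y*=0.07302 - 0.02040j  Y=0.00028 + 0.00026j  product 0.00003 + 0.00001j
  m=+7: Y*=0.01774 - 0.00584j  Y=-0.00003 + 0.00001j  product -0.00000 + 0.00000j
  m=+8: Y*=0.00267 - 0.00102j  Y=0.00000 - 0.00000j  product 0.00000 - 0.00000j
Total Σ_m = 0.14505 - 0.00000j. Multiply by 0.739198: 0.10722 - 0.00000j. P_8(cos γ) = 0.107222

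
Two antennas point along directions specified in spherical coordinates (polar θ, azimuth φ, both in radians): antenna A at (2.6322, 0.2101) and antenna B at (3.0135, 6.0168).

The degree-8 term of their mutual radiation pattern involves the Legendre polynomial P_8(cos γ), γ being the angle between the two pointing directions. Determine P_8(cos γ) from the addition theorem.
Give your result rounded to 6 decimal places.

Summing Y*_{l m}(θ₁,φ₁)·Y_{l m}(θ₂,φ₂) over m ∈ [−8, 8]; prefactor 4π/(2·8+1) = 0.739198:
  term(m=-8) = -0.00000 - 0.00000j   from Y*(Ω₁)=-0.00018 + 0.00164j, Y(Ω₂)=-0.00000 + 0.00000j
  term(m=-7) = -0.00000 - 0.00000j   from Y*(Ω₁)=-0.00118 - 0.01174j, Y(Ω₂)=0.00000 - 0.00000j
  term(m=-6) = -0.00000 + 0.00000j   from Y*(Ω₁)=0.01612 + 0.05029j, Y(Ω₂)=-0.00000 + 0.00002j
  term(m=-5) = -0.00004 + 0.00004j   from Y*(Ω₁)=-0.08207 - 0.14324j, Y(Ω₂)=-0.00008 - 0.00031j
  term(m=-4) = -0.00041 + 0.00118j   from Y*(Ω₁)=0.24179 + 0.26996j, Y(Ω₂)=0.00167 + 0.00302j
  term(m=-3) = 0.00199 + 0.01400j   from Y*(Ω₁)=-0.41718 - 0.30437j, Y(Ω₂)=-0.01909 - 0.01963j
  term(m=-2) = 0.03003 + 0.04226j   from Y*(Ω₁)=0.30793 + 0.13759j, Y(Ω₂)=0.13241 + 0.07807j
  term(m=-1) = -0.10284 - 0.05308j   from Y*(Ω₁)=0.20808 + 0.04437j, Y(Ω₂)=-0.52479 - 0.14320j
  term(m=+0) = -0.35642 + 0.00000j   from Y*(Ω₁)=-0.42234 + 0.00000j, Y(Ω₂)=0.84393 + 0.00000j
  term(m=+1) = -0.10284 + 0.05308j   from Y*(Ω₁)=-0.20808 + 0.04437j, Y(Ω₂)=0.52479 - 0.14320j
  term(m=+2) = 0.03003 - 0.04226j   from Y*(Ω₁)=0.30793 - 0.13759j, Y(Ω₂)=0.13241 - 0.07807j
  term(m=+3) = 0.00199 - 0.01400j   from Y*(Ω₁)=0.41718 - 0.30437j, Y(Ω₂)=0.01909 - 0.01963j
  term(m=+4) = -0.00041 - 0.00118j   from Y*(Ω₁)=0.24179 - 0.26996j, Y(Ω₂)=0.00167 - 0.00302j
  term(m=+5) = -0.00004 - 0.00004j   from Y*(Ω₁)=0.08207 - 0.14324j, Y(Ω₂)=0.00008 - 0.00031j
  term(m=+6) = -0.00000 - 0.00000j   from Y*(Ω₁)=0.01612 - 0.05029j, Y(Ω₂)=-0.00000 - 0.00002j
  term(m=+7) = -0.00000 + 0.00000j   from Y*(Ω₁)=0.00118 - 0.01174j, Y(Ω₂)=-0.00000 - 0.00000j
  term(m=+8) = -0.00000 + 0.00000j   from Y*(Ω₁)=-0.00018 - 0.00164j, Y(Ω₂)=-0.00000 - 0.00000j
Σ over m = -0.49897 + 0.00000j; ×(4π/17) → -0.36883 + 0.00000j. Real part: -0.368834

-0.368834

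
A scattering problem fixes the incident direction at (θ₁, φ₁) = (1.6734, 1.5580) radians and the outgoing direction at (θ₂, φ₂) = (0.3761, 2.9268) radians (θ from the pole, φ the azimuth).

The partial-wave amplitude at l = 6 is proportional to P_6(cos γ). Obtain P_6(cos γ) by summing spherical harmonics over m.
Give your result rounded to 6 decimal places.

Expand P_6 via completeness: Σ_{m} conj(Y_{6,m}) at Ω₁ times Y_{6,m} at Ω₂ —
  [-6]  conj(Y_{6,-6})(Ω₁) = -0.466661+0.035900i ; Y_{6,-6}(Ω₂) = +0.000330+0.001139i ; Δ = -0.000195-0.000520i
  [-5]  conj(Y_{6,-5})(Ω₁) = -0.010674-0.166600i ; Y_{6,-5}(Ω₂) = -0.004959-0.009147i ; Δ = -0.001471+0.000924i
  [-4]  conj(Y_{6,-4})(Ω₁) = -0.308618+0.015811i ; Y_{6,-4}(Ω₂) = +0.036113+0.041877i ; Δ = -0.011807-0.012353i
  [-3]  conj(Y_{6,-3})(Ω₁) = -0.007270-0.189294i ; Y_{6,-3}(Ω₂) = -0.156390-0.117507i ; Δ = -0.021106+0.030458i
  [-2]  conj(Y_{6,-2})(Ω₁) = -0.262507+0.006720i ; Y_{6,-2}(Ω₂) = +0.404457+0.185290i ; Δ = -0.107418-0.045922i
  [-1]  conj(Y_{6,-1})(Ω₁) = -0.002518-0.196797i ; Y_{6,-1}(Ω₂) = -0.514819-0.112312i ; Δ = -0.020806+0.101598i
  [+0]  conj(Y_{6,0})(Ω₁) = -0.250010-0.000000i ; Y_{6,0}(Ω₂) = -0.022372+0.000000i ; Δ = +0.005593+0.000000i
  [+1]  conj(Y_{6,1})(Ω₁) = +0.002518-0.196797i ; Y_{6,1}(Ω₂) = +0.514819-0.112312i ; Δ = -0.020806-0.101598i
  [+2]  conj(Y_{6,2})(Ω₁) = -0.262507-0.006720i ; Y_{6,2}(Ω₂) = +0.404457-0.185290i ; Δ = -0.107418+0.045922i
  [+3]  conj(Y_{6,3})(Ω₁) = +0.007270-0.189294i ; Y_{6,3}(Ω₂) = +0.156390-0.117507i ; Δ = -0.021106-0.030458i
  [+4]  conj(Y_{6,4})(Ω₁) = -0.308618-0.015811i ; Y_{6,4}(Ω₂) = +0.036113-0.041877i ; Δ = -0.011807+0.012353i
  [+5]  conj(Y_{6,5})(Ω₁) = +0.010674-0.166600i ; Y_{6,5}(Ω₂) = +0.004959-0.009147i ; Δ = -0.001471-0.000924i
  [+6]  conj(Y_{6,6})(Ω₁) = -0.466661-0.035900i ; Y_{6,6}(Ω₂) = +0.000330-0.001139i ; Δ = -0.000195+0.000520i
Total Σ_m = -0.320013-0.000000i. Multiply by 0.966644: -0.309339-0.000000i. P_6(cos γ) = -0.309339

-0.309339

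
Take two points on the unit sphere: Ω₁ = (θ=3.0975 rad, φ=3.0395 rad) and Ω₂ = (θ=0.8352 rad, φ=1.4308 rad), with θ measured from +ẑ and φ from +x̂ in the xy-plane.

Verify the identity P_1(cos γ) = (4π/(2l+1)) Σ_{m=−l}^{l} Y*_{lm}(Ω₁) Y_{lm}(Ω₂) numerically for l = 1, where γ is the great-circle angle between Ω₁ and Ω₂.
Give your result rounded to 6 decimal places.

-0.671616

Summing Y*_{l m}(θ₁,φ₁)·Y_{l m}(θ₂,φ₂) over m ∈ [−1, 1]; prefactor 4π/(2·1+1) = 4.188790:
  [-1]  conj(Y_{1,-1})(Ω₁) = -0.015150+0.001552i ; Y_{1,-1}(Ω₂) = +0.035744-0.253654i ; Δ = -0.000148+0.003898i
  [+0]  conj(Y_{1,0})(Ω₁) = -0.488128-0.000000i ; Y_{1,0}(Ω₂) = +0.327867+0.000000i ; Δ = -0.160041-0.000000i
  [+1]  conj(Y_{1,1})(Ω₁) = +0.015150+0.001552i ; Y_{1,1}(Ω₂) = -0.035744-0.253654i ; Δ = -0.000148-0.003898i
Σ over m = -0.160336+0.000000i; ×(4π/3) → -0.671616+0.000000i. Real part: -0.671616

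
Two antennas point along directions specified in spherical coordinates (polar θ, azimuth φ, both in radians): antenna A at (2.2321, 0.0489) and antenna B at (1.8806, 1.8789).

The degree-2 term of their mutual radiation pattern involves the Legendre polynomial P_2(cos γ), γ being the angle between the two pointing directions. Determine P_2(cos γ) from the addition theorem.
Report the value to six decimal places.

-0.499956

Term-by-term m-sum for l=2 (normalisation 4π/5 = 2.513274):
  m=-2: +0.239431+0.023491i × -0.285930+0.202495i = -0.073217+0.041767i  (running Σ = -0.073217+0.041767i)
  m=-1: -0.373991-0.018303i × +0.068024+0.213752i = -0.021528-0.081186i  (running Σ = -0.094746-0.039420i)
  m=0: +0.041482-0.000000i × -0.227448+0.000000i = -0.009435+0.000000i  (running Σ = -0.104181-0.039420i)
  m=1: +0.373991-0.018303i × -0.068024+0.213752i = -0.021528+0.081186i  (running Σ = -0.125709+0.041767i)
  m=2: +0.239431-0.023491i × -0.285930-0.202495i = -0.073217-0.041767i  (running Σ = -0.198926+0.000000i)
Σ over m = -0.198926+0.000000i; ×(4π/5) → -0.499956+0.000000i. Real part: -0.499956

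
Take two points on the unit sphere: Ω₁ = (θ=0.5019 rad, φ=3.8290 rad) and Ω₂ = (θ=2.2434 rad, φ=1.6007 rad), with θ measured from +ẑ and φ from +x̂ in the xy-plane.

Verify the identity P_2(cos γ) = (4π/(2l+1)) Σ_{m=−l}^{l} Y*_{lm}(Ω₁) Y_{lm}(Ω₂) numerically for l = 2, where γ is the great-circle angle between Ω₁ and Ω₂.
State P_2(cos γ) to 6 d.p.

0.403653

Addition theorem: P_2(cos γ) = (4π/5) Σ_m Y*_{lm}(Ω₁) Y_{lm}(Ω₂), m = −2…2:
  m=-2: Y*=0.01741 + 0.08769j  Y=-0.23592 + 0.01413j  product -0.00535 - 0.02044j
  m=-1: Y*=-0.25183 - 0.20675j  Y=0.01126 + 0.37632j  product 0.07497 - 0.09710j
  m=+0: Y*=0.41179 + 0.00000j  Y=0.05188 + 0.00000j  product 0.02136 + 0.00000j
  m=+1: Y*=0.25183 - 0.20675j  Y=-0.01126 + 0.37632j  product 0.07497 + 0.09710j
  m=+2: Y*=0.01741 - 0.08769j  Y=-0.23592 - 0.01413j  product -0.00535 + 0.02044j
Σ over m = 0.16061 + 0.00000j; ×(4π/5) → 0.40365 + 0.00000j. Real part: 0.403653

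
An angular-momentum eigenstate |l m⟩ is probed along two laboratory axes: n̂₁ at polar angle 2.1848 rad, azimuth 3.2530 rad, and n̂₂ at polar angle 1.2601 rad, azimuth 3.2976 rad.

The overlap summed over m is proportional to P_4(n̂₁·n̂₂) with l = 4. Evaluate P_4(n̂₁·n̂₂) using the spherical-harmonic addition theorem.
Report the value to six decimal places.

Term-by-term m-sum for l=4 (normalisation 4π/9 = 1.396263):
  m=-4: 0.17821 + 0.08513j × 0.29513 - 0.21250j = 0.07069 - 0.01275j  (running Σ = 0.07069 - 0.01275j)
  m=-3: 0.37198 + 0.12917j × -0.29477 + 0.14900j = -0.12890 + 0.01735j  (running Σ = -0.05821 + 0.00460j)
  m=-2: 0.28849 + 0.06536j × -0.09979 + 0.03219j = -0.03089 + 0.00276j  (running Σ = -0.08910 + 0.00737j)
  m=-1: -0.14976 - 0.01675j × 0.31910 - 0.05019j = -0.04863 + 0.00217j  (running Σ = -0.13773 + 0.00954j)
  m=0: -0.32812 + 0.00000j × 0.05308 + 0.00000j = -0.01742 + 0.00000j  (running Σ = -0.15514 + 0.00954j)
  m=1: 0.14976 - 0.01675j × -0.31910 - 0.05019j = -0.04863 - 0.00217j  (running Σ = -0.20377 + 0.00737j)
  m=2: 0.28849 - 0.06536j × -0.09979 - 0.03219j = -0.03089 - 0.00276j  (running Σ = -0.23466 + 0.00460j)
  m=3: -0.37198 + 0.12917j × 0.29477 + 0.14900j = -0.12890 - 0.01735j  (running Σ = -0.36356 - 0.01275j)
  m=4: 0.17821 - 0.08513j × 0.29513 + 0.21250j = 0.07069 + 0.01275j  (running Σ = -0.29287 + 0.00000j)
Accumulated sum -0.29287 + 0.00000j; after 4π/(2l+1) scaling, -0.40893 + 0.00000j ⇒ P_4 = -0.408927

-0.408927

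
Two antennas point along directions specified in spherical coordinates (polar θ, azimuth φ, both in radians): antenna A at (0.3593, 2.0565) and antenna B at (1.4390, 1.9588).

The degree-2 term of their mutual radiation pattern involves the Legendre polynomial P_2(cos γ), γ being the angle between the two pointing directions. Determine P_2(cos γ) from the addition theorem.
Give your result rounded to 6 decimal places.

Summing Y*_{l m}(θ₁,φ₁)·Y_{l m}(θ₂,φ₂) over m ∈ [−2, 2]; prefactor 4π/(2·2+1) = 2.513274:
  term(m=-2) = (0.017784, 0.003520)   from Y*(Ω₁)=(-0.026942, -0.039432), Y(Ω₂)=(-0.270929, 0.265888)
  term(m=-1) = (0.025471, 0.002497)   from Y*(Ω₁)=(-0.118713, 0.224886), Y(Ω₂)=(-0.038078, -0.093163)
  term(m=+0) = (-0.153653, 0.000000)   from Y*(Ω₁)=(0.513802, -0.000000), Y(Ω₂)=(-0.299051, 0.000000)
  term(m=+1) = (0.025471, -0.002497)   from Y*(Ω₁)=(0.118713, 0.224886), Y(Ω₂)=(0.038078, -0.093163)
  term(m=+2) = (0.017784, -0.003520)   from Y*(Ω₁)=(-0.026942, 0.039432), Y(Ω₂)=(-0.270929, -0.265888)
Total Σ_m = (-0.067143, 0.000000). Multiply by 2.513274: (-0.168748, 0.000000). P_2(cos γ) = -0.168748

-0.168748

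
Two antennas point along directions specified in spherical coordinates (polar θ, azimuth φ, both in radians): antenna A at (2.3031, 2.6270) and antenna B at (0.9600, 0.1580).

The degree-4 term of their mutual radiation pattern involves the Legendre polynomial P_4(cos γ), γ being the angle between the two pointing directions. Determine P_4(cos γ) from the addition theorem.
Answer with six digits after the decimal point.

Addition theorem: P_4(cos γ) = (4π/9) Σ_m Y*_{lm}(Ω₁) Y_{lm}(Ω₂), m = −4…4:
  m=-4: -0.063399-0.119558i × +0.160797-0.117733i = -0.024270-0.011761i  (running Σ = -0.024270-0.011761i)
  m=-3: +0.009297-0.344009i × +0.351126-0.180131i = -0.058702-0.122465i  (running Σ = -0.082973-0.134226i)
  m=-2: +0.203036-0.337482i × +0.277916-0.090866i = +0.025761-0.112241i  (running Σ = -0.057211-0.246466i)
  m=-1: +0.026420-0.014938i × -0.153106+0.024394i = -0.003681+0.002932i  (running Σ = -0.060892-0.243535i)
  m=0: -0.361435-0.000000i × -0.325930+0.000000i = +0.117803+0.000000i  (running Σ = +0.056911-0.243535i)
  m=1: -0.026420-0.014938i × +0.153106+0.024394i = -0.003681-0.002932i  (running Σ = +0.053230-0.246466i)
  m=2: +0.203036+0.337482i × +0.277916+0.090866i = +0.025761+0.112241i  (running Σ = +0.078991-0.134226i)
  m=3: -0.009297-0.344009i × -0.351126-0.180131i = -0.058702+0.122465i  (running Σ = +0.020289-0.011761i)
  m=4: -0.063399+0.119558i × +0.160797+0.117733i = -0.024270+0.011761i  (running Σ = -0.003981-0.000000i)
Σ over m = -0.003981-0.000000i; ×(4π/9) → -0.005559-0.000000i. Real part: -0.005559

-0.005559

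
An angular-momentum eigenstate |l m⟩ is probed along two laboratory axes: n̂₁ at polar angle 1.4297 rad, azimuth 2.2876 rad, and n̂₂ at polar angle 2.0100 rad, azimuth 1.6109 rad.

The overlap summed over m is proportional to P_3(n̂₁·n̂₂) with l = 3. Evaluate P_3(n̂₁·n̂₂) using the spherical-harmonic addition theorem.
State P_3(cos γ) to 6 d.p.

Addition theorem: P_3(cos γ) = (4π/7) Σ_m Y*_{lm}(Ω₁) Y_{lm}(Ω₂), m = −3…3:
  [-3]  conj(Y_{3,-3})(Ω₁) = +0.338776+0.221769i ; Y_{3,-3}(Ω₂) = +0.037128+0.307110i ; Δ = -0.055529+0.112276i
  [-2]  conj(Y_{3,-2})(Ω₁) = -0.019266-0.139555i ; Y_{3,-2}(Ω₂) = +0.354848-0.028523i ; Δ = -0.010817-0.048971i
  [-1]  conj(Y_{3,-1})(Ω₁) = +0.189426-0.217374i ; Y_{3,-1}(Ω₂) = +0.001125+0.028042i ; Δ = +0.006309+0.005067i
  [+0]  conj(Y_{3,0})(Ω₁) = -0.152249-0.000000i ; Y_{3,0}(Ω₂) = +0.332588+0.000000i ; Δ = -0.050636-0.000000i
  [+1]  conj(Y_{3,1})(Ω₁) = -0.189426-0.217374i ; Y_{3,1}(Ω₂) = -0.001125+0.028042i ; Δ = +0.006309-0.005067i
  [+2]  conj(Y_{3,2})(Ω₁) = -0.019266+0.139555i ; Y_{3,2}(Ω₂) = +0.354848+0.028523i ; Δ = -0.010817+0.048971i
  [+3]  conj(Y_{3,3})(Ω₁) = -0.338776+0.221769i ; Y_{3,3}(Ω₂) = -0.037128+0.307110i ; Δ = -0.055529-0.112276i
Total Σ_m = -0.170712+0.000000i. Multiply by 1.795196: -0.306461+0.000000i. P_3(cos γ) = -0.306461

-0.306461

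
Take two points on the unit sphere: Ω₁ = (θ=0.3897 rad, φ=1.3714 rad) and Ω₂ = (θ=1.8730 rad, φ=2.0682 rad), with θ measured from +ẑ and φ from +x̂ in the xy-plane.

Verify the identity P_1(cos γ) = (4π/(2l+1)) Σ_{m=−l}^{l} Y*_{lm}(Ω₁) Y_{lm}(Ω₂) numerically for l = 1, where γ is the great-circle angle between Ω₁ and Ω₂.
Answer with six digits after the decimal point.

0.002841

Summing Y*_{l m}(θ₁,φ₁)·Y_{l m}(θ₂,φ₂) over m ∈ [−1, 1]; prefactor 4π/(2·1+1) = 4.188790:
  m=-1: Y*=(0.025999, 0.128656)  Y=(-0.157380, -0.289869)  product (0.033202, -0.027784)
  m=+0: Y*=(0.451969, -0.000000)  Y=(-0.145420, 0.000000)  product (-0.065725, 0.000000)
  m=+1: Y*=(-0.025999, 0.128656)  Y=(0.157380, -0.289869)  product (0.033202, 0.027784)
Σ over m = (0.000678, 0.000000); ×(4π/3) → (0.002841, 0.000000). Real part: 0.002841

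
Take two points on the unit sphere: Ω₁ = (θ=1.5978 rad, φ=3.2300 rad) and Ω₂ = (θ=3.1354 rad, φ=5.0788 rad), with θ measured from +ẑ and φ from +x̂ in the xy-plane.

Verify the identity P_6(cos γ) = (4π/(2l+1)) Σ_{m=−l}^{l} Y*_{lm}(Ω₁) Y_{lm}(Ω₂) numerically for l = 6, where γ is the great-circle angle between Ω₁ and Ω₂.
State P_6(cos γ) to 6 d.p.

-0.308307

Term-by-term m-sum for l=6 (normalisation 4π/13 = 0.966644):
  m=-6: Y*=0.41579 + 0.24387j  Y=0.00000 + 0.00000j  product 0.00000 + 0.00000j
  m=-5: Y*=0.04077 + 0.01929j  Y=-0.00000 + 0.00000j  product -0.00000 - 0.00000j
  m=-4: Y*=-0.33154 - 0.12239j  Y=0.00000 - 0.00000j  product -0.00000 + 0.00000j
  m=-3: Y*=-0.05073 - 0.01378j  Y=0.00000 + 0.00000j  product -0.00000 - 0.00000j
  m=-2: Y*=0.31619 + 0.05650j  Y=-0.00015 + 0.00013j  product -0.00005 + 0.00003j
  m=-1: Y*=0.05514 + 0.00489j  Y=-0.00731 - 0.01905j  product -0.00031 - 0.00109j
  m=+0: Y*=-0.31299 + 0.00000j  Y=1.01670 + 0.00000j  product -0.31822 + 0.00000j
  m=+1: Y*=-0.05514 + 0.00489j  Y=0.00731 - 0.01905j  product -0.00031 + 0.00109j
  m=+2: Y*=0.31619 - 0.05650j  Y=-0.00015 - 0.00013j  product -0.00005 - 0.00003j
  m=+3: Y*=0.05073 - 0.01378j  Y=-0.00000 + 0.00000j  product -0.00000 + 0.00000j
  m=+4: Y*=-0.33154 + 0.12239j  Y=0.00000 + 0.00000j  product -0.00000 - 0.00000j
  m=+5: Y*=-0.04077 + 0.01929j  Y=0.00000 + 0.00000j  product -0.00000 + 0.00000j
  m=+6: Y*=0.41579 - 0.24387j  Y=0.00000 - 0.00000j  product 0.00000 - 0.00000j
Total Σ_m = -0.31895 + 0.00000j. Multiply by 0.966644: -0.30831 + 0.00000j. P_6(cos γ) = -0.308307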